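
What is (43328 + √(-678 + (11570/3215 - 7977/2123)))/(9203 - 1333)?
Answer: 21664/3935 + I*√1263726952291859/10743250430 ≈ 5.5055 + 0.003309*I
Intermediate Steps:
(43328 + √(-678 + (11570/3215 - 7977/2123)))/(9203 - 1333) = (43328 + √(-678 + (11570*(1/3215) - 7977*1/2123)))/7870 = (43328 + √(-678 + (2314/643 - 7977/2123)))*(1/7870) = (43328 + √(-678 - 216589/1365089))*(1/7870) = (43328 + √(-925746931/1365089))*(1/7870) = (43328 + I*√1263726952291859/1365089)*(1/7870) = 21664/3935 + I*√1263726952291859/10743250430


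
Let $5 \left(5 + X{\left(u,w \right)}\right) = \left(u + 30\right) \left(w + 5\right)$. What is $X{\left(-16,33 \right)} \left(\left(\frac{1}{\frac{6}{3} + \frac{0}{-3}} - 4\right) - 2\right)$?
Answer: $- \frac{5577}{10} \approx -557.7$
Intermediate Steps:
$X{\left(u,w \right)} = -5 + \frac{\left(5 + w\right) \left(30 + u\right)}{5}$ ($X{\left(u,w \right)} = -5 + \frac{\left(u + 30\right) \left(w + 5\right)}{5} = -5 + \frac{\left(30 + u\right) \left(5 + w\right)}{5} = -5 + \frac{\left(5 + w\right) \left(30 + u\right)}{5}$)
$X{\left(-16,33 \right)} \left(\left(\frac{1}{\frac{6}{3} + \frac{0}{-3}} - 4\right) - 2\right) = \left(25 - 16 + 6 \cdot 33 + \frac{1}{5} \left(-16\right) 33\right) \left(\left(\frac{1}{\frac{6}{3} + \frac{0}{-3}} - 4\right) - 2\right) = \left(25 - 16 + 198 - \frac{528}{5}\right) \left(\left(\frac{1}{6 \cdot \frac{1}{3} + 0 \left(- \frac{1}{3}\right)} - 4\right) - 2\right) = \frac{507 \left(\left(\frac{1}{2 + 0} - 4\right) - 2\right)}{5} = \frac{507 \left(\left(\frac{1}{2} - 4\right) - 2\right)}{5} = \frac{507 \left(- \frac{7}{2} - 2\right)}{5} = \frac{507}{5} \left(- \frac{11}{2}\right) = - \frac{5577}{10}$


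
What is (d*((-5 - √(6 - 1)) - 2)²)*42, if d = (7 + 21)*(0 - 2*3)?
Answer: -381024 - 98784*√5 ≈ -6.0191e+5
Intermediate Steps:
d = -168 (d = 28*(0 - 6) = 28*(-6) = -168)
(d*((-5 - √(6 - 1)) - 2)²)*42 = -168*((-5 - √(6 - 1)) - 2)²*42 = -168*((-5 - √5) - 2)²*42 = -168*(-7 - √5)²*42 = -7056*(-7 - √5)²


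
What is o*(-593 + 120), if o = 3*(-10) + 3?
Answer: 12771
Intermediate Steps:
o = -27 (o = -30 + 3 = -27)
o*(-593 + 120) = -27*(-593 + 120) = -27*(-473) = 12771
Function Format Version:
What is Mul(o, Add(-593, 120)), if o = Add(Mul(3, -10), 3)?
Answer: 12771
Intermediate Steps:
o = -27 (o = Add(-30, 3) = -27)
Mul(o, Add(-593, 120)) = Mul(-27, Add(-593, 120)) = Mul(-27, -473) = 12771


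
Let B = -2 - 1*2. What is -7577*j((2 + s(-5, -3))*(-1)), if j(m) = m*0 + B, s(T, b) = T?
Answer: 30308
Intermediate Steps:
B = -4 (B = -2 - 2 = -4)
j(m) = -4 (j(m) = m*0 - 4 = 0 - 4 = -4)
-7577*j((2 + s(-5, -3))*(-1)) = -7577*(-4) = 30308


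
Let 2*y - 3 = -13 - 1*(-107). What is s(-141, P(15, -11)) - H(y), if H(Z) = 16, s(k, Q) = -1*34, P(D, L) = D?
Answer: -50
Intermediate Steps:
s(k, Q) = -34
y = 97/2 (y = 3/2 + (-13 - 1*(-107))/2 = 3/2 + (-13 + 107)/2 = 3/2 + (½)*94 = 3/2 + 47 = 97/2 ≈ 48.500)
s(-141, P(15, -11)) - H(y) = -34 - 1*16 = -34 - 16 = -50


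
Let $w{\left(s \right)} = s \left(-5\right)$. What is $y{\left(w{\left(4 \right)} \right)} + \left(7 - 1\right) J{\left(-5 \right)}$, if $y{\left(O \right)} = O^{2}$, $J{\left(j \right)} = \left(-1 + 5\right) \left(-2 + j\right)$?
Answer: $232$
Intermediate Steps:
$J{\left(j \right)} = -8 + 4 j$ ($J{\left(j \right)} = 4 \left(-2 + j\right) = -8 + 4 j$)
$w{\left(s \right)} = - 5 s$
$y{\left(w{\left(4 \right)} \right)} + \left(7 - 1\right) J{\left(-5 \right)} = \left(\left(-5\right) 4\right)^{2} + \left(7 - 1\right) \left(-8 + 4 \left(-5\right)\right) = \left(-20\right)^{2} + \left(7 - 1\right) \left(-8 - 20\right) = 400 + 6 \left(-28\right) = 400 - 168 = 232$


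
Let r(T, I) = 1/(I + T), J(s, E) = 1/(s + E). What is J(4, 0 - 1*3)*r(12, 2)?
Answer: 1/14 ≈ 0.071429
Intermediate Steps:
J(s, E) = 1/(E + s)
J(4, 0 - 1*3)*r(12, 2) = 1/(((0 - 1*3) + 4)*(2 + 12)) = 1/(((0 - 3) + 4)*14) = (1/14)/(-3 + 4) = (1/14)/1 = 1*(1/14) = 1/14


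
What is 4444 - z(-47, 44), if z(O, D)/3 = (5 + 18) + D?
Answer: 4243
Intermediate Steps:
z(O, D) = 69 + 3*D (z(O, D) = 3*((5 + 18) + D) = 3*(23 + D) = 69 + 3*D)
4444 - z(-47, 44) = 4444 - (69 + 3*44) = 4444 - (69 + 132) = 4444 - 1*201 = 4444 - 201 = 4243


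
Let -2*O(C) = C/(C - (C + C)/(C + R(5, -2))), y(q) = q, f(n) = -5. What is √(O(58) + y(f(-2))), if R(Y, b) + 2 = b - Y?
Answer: I*√48786/94 ≈ 2.3497*I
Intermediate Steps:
R(Y, b) = -2 + b - Y (R(Y, b) = -2 + (b - Y) = -2 + b - Y)
O(C) = -C/(2*(C - 2*C/(-9 + C))) (O(C) = -C/(2*(C - (C + C)/(C + (-2 - 2 - 1*5)))) = -C/(2*(C - 2*C/(C + (-2 - 2 - 5)))) = -C/(2*(C - 2*C/(C - 9))) = -C/(2*(C - 2*C/(-9 + C))))
√(O(58) + y(f(-2))) = √((9 - 1*58)/(2*(-11 + 58)) - 5) = √((½)*(9 - 58)/47 - 5) = √((½)*(1/47)*(-49) - 5) = √(-49/94 - 5) = √(-519/94) = I*√48786/94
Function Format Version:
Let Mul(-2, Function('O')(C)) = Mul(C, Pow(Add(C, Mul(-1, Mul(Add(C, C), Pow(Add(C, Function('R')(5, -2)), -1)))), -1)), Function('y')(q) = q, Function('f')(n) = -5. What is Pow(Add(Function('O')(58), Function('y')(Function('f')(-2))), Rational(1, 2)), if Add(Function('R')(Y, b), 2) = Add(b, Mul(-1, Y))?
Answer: Mul(Rational(1, 94), I, Pow(48786, Rational(1, 2))) ≈ Mul(2.3497, I)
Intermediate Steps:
Function('R')(Y, b) = Add(-2, b, Mul(-1, Y)) (Function('R')(Y, b) = Add(-2, Add(b, Mul(-1, Y))) = Add(-2, b, Mul(-1, Y)))
Function('O')(C) = Mul(Rational(-1, 2), C, Pow(Add(C, Mul(-2, C, Pow(Add(-9, C), -1))), -1)) (Function('O')(C) = Mul(Rational(-1, 2), Mul(C, Pow(Add(C, Mul(-1, Mul(Add(C, C), Pow(Add(C, Add(-2, -2, Mul(-1, 5))), -1)))), -1))) = Mul(Rational(-1, 2), Mul(C, Pow(Add(C, Mul(-1, Mul(Mul(2, C), Pow(Add(C, Add(-2, -2, -5)), -1)))), -1))) = Mul(Rational(-1, 2), Mul(C, Pow(Add(C, Mul(-1, Mul(Mul(2, C), Pow(Add(C, -9), -1)))), -1))) = Mul(Rational(-1, 2), Mul(C, Pow(Add(C, Mul(-1, Mul(Mul(2, C), Pow(Add(-9, C), -1)))), -1))) = Mul(Rational(-1, 2), Mul(C, Pow(Add(C, Mul(-1, Mul(2, C, Pow(Add(-9, C), -1)))), -1))) = Mul(Rational(-1, 2), Mul(C, Pow(Add(C, Mul(-2, C, Pow(Add(-9, C), -1))), -1))) = Mul(Rational(-1, 2), C, Pow(Add(C, Mul(-2, C, Pow(Add(-9, C), -1))), -1)))
Pow(Add(Function('O')(58), Function('y')(Function('f')(-2))), Rational(1, 2)) = Pow(Add(Mul(Rational(1, 2), Pow(Add(-11, 58), -1), Add(9, Mul(-1, 58))), -5), Rational(1, 2)) = Pow(Add(Mul(Rational(1, 2), Pow(47, -1), Add(9, -58)), -5), Rational(1, 2)) = Pow(Add(Mul(Rational(1, 2), Rational(1, 47), -49), -5), Rational(1, 2)) = Pow(Add(Rational(-49, 94), -5), Rational(1, 2)) = Pow(Rational(-519, 94), Rational(1, 2)) = Mul(Rational(1, 94), I, Pow(48786, Rational(1, 2)))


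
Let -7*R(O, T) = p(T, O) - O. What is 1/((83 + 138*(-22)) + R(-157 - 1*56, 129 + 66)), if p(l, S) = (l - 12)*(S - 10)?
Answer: 7/19925 ≈ 0.00035132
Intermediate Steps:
p(l, S) = (-12 + l)*(-10 + S)
R(O, T) = -120/7 + 10*T/7 + 13*O/7 - O*T/7 (R(O, T) = -((120 - 12*O - 10*T + O*T) - O)/7 = -(120 - 13*O - 10*T + O*T)/7 = -120/7 + 10*T/7 + 13*O/7 - O*T/7)
1/((83 + 138*(-22)) + R(-157 - 1*56, 129 + 66)) = 1/((83 + 138*(-22)) + (-120/7 + 10*(129 + 66)/7 + 13*(-157 - 1*56)/7 - (-157 - 1*56)*(129 + 66)/7)) = 1/((83 - 3036) + (-120/7 + (10/7)*195 + 13*(-157 - 56)/7 - 1/7*(-157 - 56)*195)) = 1/(-2953 + (-120/7 + 1950/7 + (13/7)*(-213) - 1/7*(-213)*195)) = 1/(-2953 + (-120/7 + 1950/7 - 2769/7 + 41535/7)) = 1/(-2953 + 40596/7) = 1/(19925/7) = 7/19925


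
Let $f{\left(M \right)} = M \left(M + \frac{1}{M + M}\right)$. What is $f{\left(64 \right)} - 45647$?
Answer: $- \frac{83101}{2} \approx -41551.0$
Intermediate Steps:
$f{\left(M \right)} = M \left(M + \frac{1}{2 M}\right)$
$f{\left(64 \right)} - 45647 = \left(\frac{1}{2} + 64^{2}\right) - 45647 = \left(\frac{1}{2} + 4096\right) - 45647 = \frac{8193}{2} - 45647 = - \frac{83101}{2}$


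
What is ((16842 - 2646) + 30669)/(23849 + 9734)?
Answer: 44865/33583 ≈ 1.3359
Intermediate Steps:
((16842 - 2646) + 30669)/(23849 + 9734) = (14196 + 30669)/33583 = 44865*(1/33583) = 44865/33583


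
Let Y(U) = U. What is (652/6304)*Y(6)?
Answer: 489/788 ≈ 0.62056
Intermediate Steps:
(652/6304)*Y(6) = (652/6304)*6 = (652*(1/6304))*6 = (163/1576)*6 = 489/788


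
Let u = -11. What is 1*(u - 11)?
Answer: -22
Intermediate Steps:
1*(u - 11) = 1*(-11 - 11) = 1*(-22) = -22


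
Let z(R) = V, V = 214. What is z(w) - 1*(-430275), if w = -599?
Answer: 430489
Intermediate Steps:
z(R) = 214
z(w) - 1*(-430275) = 214 - 1*(-430275) = 214 + 430275 = 430489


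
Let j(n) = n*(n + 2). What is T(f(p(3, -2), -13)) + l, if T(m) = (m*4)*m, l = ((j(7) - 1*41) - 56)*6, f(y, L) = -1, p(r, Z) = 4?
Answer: -200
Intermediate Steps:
j(n) = n*(2 + n)
l = -204 (l = ((7*(2 + 7) - 1*41) - 56)*6 = ((7*9 - 41) - 56)*6 = ((63 - 41) - 56)*6 = (22 - 56)*6 = -34*6 = -204)
T(m) = 4*m² (T(m) = (4*m)*m = 4*m²)
T(f(p(3, -2), -13)) + l = 4*(-1)² - 204 = 4*1 - 204 = 4 - 204 = -200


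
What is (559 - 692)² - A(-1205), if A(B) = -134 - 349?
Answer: 18172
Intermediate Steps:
A(B) = -483
(559 - 692)² - A(-1205) = (559 - 692)² - 1*(-483) = (-133)² + 483 = 17689 + 483 = 18172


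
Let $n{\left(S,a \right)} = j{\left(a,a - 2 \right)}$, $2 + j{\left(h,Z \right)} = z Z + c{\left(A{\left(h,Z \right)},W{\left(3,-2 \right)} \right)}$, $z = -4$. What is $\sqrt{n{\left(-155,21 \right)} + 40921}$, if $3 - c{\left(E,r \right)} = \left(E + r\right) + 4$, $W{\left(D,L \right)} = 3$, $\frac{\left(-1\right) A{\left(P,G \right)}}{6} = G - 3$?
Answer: $\sqrt{40935} \approx 202.32$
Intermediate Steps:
$A{\left(P,G \right)} = 18 - 6 G$ ($A{\left(P,G \right)} = - 6 \left(G - 3\right) = - 6 \left(-3 + G\right) = 18 - 6 G$)
$c{\left(E,r \right)} = -1 - E - r$ ($c{\left(E,r \right)} = 3 - \left(\left(E + r\right) + 4\right) = 3 - \left(4 + E + r\right) = -1 - E - r$)
$j{\left(h,Z \right)} = -24 + 2 Z$ ($j{\left(h,Z \right)} = -2 - \left(22 - 2 Z\right) = -2 + \left(- 4 Z + \left(-22 + 6 Z\right)\right) = -2 + \left(-22 + 2 Z\right) = -24 + 2 Z$)
$n{\left(S,a \right)} = -28 + 2 a$ ($n{\left(S,a \right)} = -24 + 2 \left(a - 2\right) = -24 + 2 \left(-2 + a\right) = -24 + \left(-4 + 2 a\right) = -28 + 2 a$)
$\sqrt{n{\left(-155,21 \right)} + 40921} = \sqrt{\left(-28 + 2 \cdot 21\right) + 40921} = \sqrt{\left(-28 + 42\right) + 40921} = \sqrt{14 + 40921} = \sqrt{40935}$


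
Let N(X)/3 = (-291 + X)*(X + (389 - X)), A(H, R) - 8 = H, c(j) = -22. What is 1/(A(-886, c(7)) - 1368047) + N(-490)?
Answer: -1247675205976/1368925 ≈ -9.1143e+5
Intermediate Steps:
A(H, R) = 8 + H
N(X) = -339597 + 1167*X (N(X) = 3*((-291 + X)*(X + (389 - X))) = 3*((-291 + X)*389) = 3*(-113199 + 389*X) = -339597 + 1167*X)
1/(A(-886, c(7)) - 1368047) + N(-490) = 1/((8 - 886) - 1368047) + (-339597 + 1167*(-490)) = 1/(-878 - 1368047) + (-339597 - 571830) = 1/(-1368925) - 911427 = -1/1368925 - 911427 = -1247675205976/1368925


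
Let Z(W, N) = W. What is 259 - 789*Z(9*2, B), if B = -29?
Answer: -13943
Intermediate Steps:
259 - 789*Z(9*2, B) = 259 - 7101*2 = 259 - 789*18 = 259 - 14202 = -13943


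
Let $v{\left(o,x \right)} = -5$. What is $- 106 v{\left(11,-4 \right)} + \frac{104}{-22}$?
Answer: $\frac{5778}{11} \approx 525.27$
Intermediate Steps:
$- 106 v{\left(11,-4 \right)} + \frac{104}{-22} = \left(-106\right) \left(-5\right) + \frac{104}{-22} = 530 + 104 \left(- \frac{1}{22}\right) = 530 - \frac{52}{11} = \frac{5778}{11}$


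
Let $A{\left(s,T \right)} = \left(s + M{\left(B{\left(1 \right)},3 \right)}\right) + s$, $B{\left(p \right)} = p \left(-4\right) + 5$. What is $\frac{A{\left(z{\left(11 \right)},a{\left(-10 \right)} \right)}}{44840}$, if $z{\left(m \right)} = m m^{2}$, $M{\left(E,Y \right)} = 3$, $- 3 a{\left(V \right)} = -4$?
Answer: $\frac{533}{8968} \approx 0.059434$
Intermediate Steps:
$B{\left(p \right)} = 5 - 4 p$ ($B{\left(p \right)} = - 4 p + 5 = 5 - 4 p$)
$a{\left(V \right)} = \frac{4}{3}$ ($a{\left(V \right)} = \left(- \frac{1}{3}\right) \left(-4\right) = \frac{4}{3}$)
$z{\left(m \right)} = m^{3}$
$A{\left(s,T \right)} = 3 + 2 s$ ($A{\left(s,T \right)} = \left(s + 3\right) + s = \left(3 + s\right) + s = 3 + 2 s$)
$\frac{A{\left(z{\left(11 \right)},a{\left(-10 \right)} \right)}}{44840} = \frac{3 + 2 \cdot 11^{3}}{44840} = \left(3 + 2 \cdot 1331\right) \frac{1}{44840} = \left(3 + 2662\right) \frac{1}{44840} = 2665 \cdot \frac{1}{44840} = \frac{533}{8968}$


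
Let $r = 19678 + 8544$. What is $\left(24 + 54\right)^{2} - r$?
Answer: $-22138$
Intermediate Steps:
$r = 28222$
$\left(24 + 54\right)^{2} - r = \left(24 + 54\right)^{2} - 28222 = 78^{2} - 28222 = 6084 - 28222 = -22138$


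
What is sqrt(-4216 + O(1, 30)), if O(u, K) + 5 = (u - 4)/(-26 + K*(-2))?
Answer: I*sqrt(31218258)/86 ≈ 64.969*I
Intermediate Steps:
O(u, K) = -5 + (-4 + u)/(-26 - 2*K) (O(u, K) = -5 + (u - 4)/(-26 + K*(-2)) = -5 + (-4 + u)/(-26 - 2*K))
sqrt(-4216 + O(1, 30)) = sqrt(-4216 + (-126 - 1*1 - 10*30)/(2*(13 + 30))) = sqrt(-4216 + (1/2)*(-126 - 1 - 300)/43) = sqrt(-4216 + (1/2)*(1/43)*(-427)) = sqrt(-4216 - 427/86) = sqrt(-363003/86) = I*sqrt(31218258)/86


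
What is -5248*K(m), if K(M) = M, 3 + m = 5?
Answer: -10496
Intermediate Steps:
m = 2 (m = -3 + 5 = 2)
-5248*K(m) = -5248*2 = -10496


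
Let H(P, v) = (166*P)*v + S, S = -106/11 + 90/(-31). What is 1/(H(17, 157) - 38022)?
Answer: 341/138111636 ≈ 2.4690e-6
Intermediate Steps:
S = -4276/341 (S = -106*1/11 + 90*(-1/31) = -106/11 - 90/31 = -4276/341 ≈ -12.540)
H(P, v) = -4276/341 + 166*P*v (H(P, v) = (166*P)*v - 4276/341 = 166*P*v - 4276/341 = -4276/341 + 166*P*v)
1/(H(17, 157) - 38022) = 1/((-4276/341 + 166*17*157) - 38022) = 1/((-4276/341 + 443054) - 38022) = 1/(151077138/341 - 38022) = 1/(138111636/341) = 341/138111636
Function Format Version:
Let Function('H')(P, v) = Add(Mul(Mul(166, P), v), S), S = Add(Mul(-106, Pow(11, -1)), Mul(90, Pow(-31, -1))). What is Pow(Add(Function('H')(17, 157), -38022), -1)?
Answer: Rational(341, 138111636) ≈ 2.4690e-6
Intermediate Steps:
S = Rational(-4276, 341) (S = Add(Mul(-106, Rational(1, 11)), Mul(90, Rational(-1, 31))) = Add(Rational(-106, 11), Rational(-90, 31)) = Rational(-4276, 341) ≈ -12.540)
Function('H')(P, v) = Add(Rational(-4276, 341), Mul(166, P, v)) (Function('H')(P, v) = Add(Mul(Mul(166, P), v), Rational(-4276, 341)) = Add(Mul(166, P, v), Rational(-4276, 341)) = Add(Rational(-4276, 341), Mul(166, P, v)))
Pow(Add(Function('H')(17, 157), -38022), -1) = Pow(Add(Add(Rational(-4276, 341), Mul(166, 17, 157)), -38022), -1) = Pow(Add(Add(Rational(-4276, 341), 443054), -38022), -1) = Pow(Add(Rational(151077138, 341), -38022), -1) = Pow(Rational(138111636, 341), -1) = Rational(341, 138111636)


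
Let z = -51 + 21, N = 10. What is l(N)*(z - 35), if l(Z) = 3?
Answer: -195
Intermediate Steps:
z = -30
l(N)*(z - 35) = 3*(-30 - 35) = 3*(-65) = -195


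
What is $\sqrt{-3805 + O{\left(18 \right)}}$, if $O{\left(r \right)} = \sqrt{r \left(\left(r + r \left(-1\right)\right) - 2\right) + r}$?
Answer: $\sqrt{-3805 + 3 i \sqrt{2}} \approx 0.0344 + 61.685 i$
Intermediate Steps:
$O{\left(r \right)} = \sqrt{- r}$ ($O{\left(r \right)} = \sqrt{r \left(\left(r - r\right) - 2\right) + r} = \sqrt{r \left(0 - 2\right) + r} = \sqrt{r \left(-2\right) + r} = \sqrt{- 2 r + r} = \sqrt{- r}$)
$\sqrt{-3805 + O{\left(18 \right)}} = \sqrt{-3805 + \sqrt{\left(-1\right) 18}} = \sqrt{-3805 + \sqrt{-18}} = \sqrt{-3805 + 3 i \sqrt{2}}$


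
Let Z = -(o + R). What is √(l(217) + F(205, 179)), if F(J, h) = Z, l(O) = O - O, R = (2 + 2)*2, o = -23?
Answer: √15 ≈ 3.8730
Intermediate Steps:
R = 8 (R = 4*2 = 8)
l(O) = 0
Z = 15 (Z = -(-23 + 8) = -1*(-15) = 15)
F(J, h) = 15
√(l(217) + F(205, 179)) = √(0 + 15) = √15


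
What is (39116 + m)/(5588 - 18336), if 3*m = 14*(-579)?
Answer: -18207/6374 ≈ -2.8564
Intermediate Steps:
m = -2702 (m = (14*(-579))/3 = (1/3)*(-8106) = -2702)
(39116 + m)/(5588 - 18336) = (39116 - 2702)/(5588 - 18336) = 36414/(-12748) = 36414*(-1/12748) = -18207/6374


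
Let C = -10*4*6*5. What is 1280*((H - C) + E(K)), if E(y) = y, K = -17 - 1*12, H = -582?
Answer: 753920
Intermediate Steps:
C = -1200 (C = -240*5 = -10*120 = -1200)
K = -29 (K = -17 - 12 = -29)
1280*((H - C) + E(K)) = 1280*((-582 - 1*(-1200)) - 29) = 1280*((-582 + 1200) - 29) = 1280*(618 - 29) = 1280*589 = 753920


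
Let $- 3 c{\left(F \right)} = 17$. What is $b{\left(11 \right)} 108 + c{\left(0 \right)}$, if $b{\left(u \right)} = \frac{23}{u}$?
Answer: $\frac{7265}{33} \approx 220.15$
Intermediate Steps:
$c{\left(F \right)} = - \frac{17}{3}$ ($c{\left(F \right)} = \left(- \frac{1}{3}\right) 17 = - \frac{17}{3}$)
$b{\left(11 \right)} 108 + c{\left(0 \right)} = \frac{23}{11} \cdot 108 - \frac{17}{3} = \frac{2484}{11} - \frac{17}{3} = \frac{7265}{33}$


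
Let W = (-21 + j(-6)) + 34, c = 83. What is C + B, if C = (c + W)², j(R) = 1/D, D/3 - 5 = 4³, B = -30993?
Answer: -933082928/42849 ≈ -21776.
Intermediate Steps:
D = 207 (D = 15 + 3*4³ = 15 + 3*64 = 15 + 192 = 207)
j(R) = 1/207
W = 2692/207 (W = (-21 + 1/207) + 34 = -4346/207 + 34 = 2692/207 ≈ 13.005)
C = 394936129/42849 (C = (83 + 2692/207)² = (19873/207)² = 394936129/42849 ≈ 9216.9)
C + B = 394936129/42849 - 30993 = -933082928/42849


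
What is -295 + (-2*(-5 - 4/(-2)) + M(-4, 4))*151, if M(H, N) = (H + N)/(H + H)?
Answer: 611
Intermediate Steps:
M(H, N) = (H + N)/(2*H) (M(H, N) = (H + N)/((2*H)) = (H + N)*(1/(2*H)) = (H + N)/(2*H))
-295 + (-2*(-5 - 4/(-2)) + M(-4, 4))*151 = -295 + (-2*(-5 - 4/(-2)) + (½)*(-4 + 4)/(-4))*151 = -295 + (-2*(-5 - 4*(-½)) + (½)*(-¼)*0)*151 = -295 + (-2*(-5 + 2) + 0)*151 = -295 + (-2*(-3) + 0)*151 = -295 + (6 + 0)*151 = -295 + 6*151 = -295 + 906 = 611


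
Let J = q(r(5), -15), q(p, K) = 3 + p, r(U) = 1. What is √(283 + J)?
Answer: √287 ≈ 16.941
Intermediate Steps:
J = 4 (J = 3 + 1 = 4)
√(283 + J) = √(283 + 4) = √287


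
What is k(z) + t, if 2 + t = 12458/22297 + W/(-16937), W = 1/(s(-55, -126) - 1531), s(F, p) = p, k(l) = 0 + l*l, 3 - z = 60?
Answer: 2032181266497850/625756586873 ≈ 3247.6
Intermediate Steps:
z = -57 (z = 3 - 1*60 = 3 - 60 = -57)
k(l) = l² (k(l) = 0 + l² = l²)
W = -1/1657 (W = 1/(-126 - 1531) = 1/(-1657) = -1/1657 ≈ -0.00060350)
t = -901884252527/625756586873 (t = -2 + (12458/22297 - 1/1657/(-16937)) = -2 + (12458*(1/22297) - 1/1657*(-1/16937)) = -2 + (12458/22297 + 1/28064609) = -2 + 349628921219/625756586873 = -901884252527/625756586873 ≈ -1.4413)
k(z) + t = (-57)² - 901884252527/625756586873 = 3249 - 901884252527/625756586873 = 2032181266497850/625756586873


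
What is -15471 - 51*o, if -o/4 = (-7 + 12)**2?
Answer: -10371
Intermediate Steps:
o = -100 (o = -4*(-7 + 12)**2 = -4*5**2 = -4*25 = -100)
-15471 - 51*o = -15471 - 51*(-100) = -15471 + 5100 = -10371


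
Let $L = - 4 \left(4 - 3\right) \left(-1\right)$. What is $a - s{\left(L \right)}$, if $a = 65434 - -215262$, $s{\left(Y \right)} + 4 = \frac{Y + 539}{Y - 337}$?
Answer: $\frac{31157881}{111} \approx 2.807 \cdot 10^{5}$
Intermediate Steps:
$L = 4$ ($L = - 4 \cdot 1 \left(-1\right) = \left(-4\right) \left(-1\right) = 4$)
$s{\left(Y \right)} = -4 + \frac{539 + Y}{-337 + Y}$ ($s{\left(Y \right)} = -4 + \frac{Y + 539}{Y - 337} = -4 + \frac{539 + Y}{-337 + Y}$)
$a = 280696$ ($a = 65434 + 215262 = 280696$)
$a - s{\left(L \right)} = 280696 - \frac{3 \left(629 - 4\right)}{-337 + 4} = 280696 - \frac{3 \left(629 - 4\right)}{-333} = 280696 - 3 \left(- \frac{1}{333}\right) 625 = 280696 - - \frac{625}{111} = 280696 + \frac{625}{111} = \frac{31157881}{111}$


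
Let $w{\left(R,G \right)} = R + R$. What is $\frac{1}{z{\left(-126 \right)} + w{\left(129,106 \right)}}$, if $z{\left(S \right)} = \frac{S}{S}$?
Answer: $\frac{1}{259} \approx 0.003861$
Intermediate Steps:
$w{\left(R,G \right)} = 2 R$
$z{\left(S \right)} = 1$
$\frac{1}{z{\left(-126 \right)} + w{\left(129,106 \right)}} = \frac{1}{1 + 2 \cdot 129} = \frac{1}{1 + 258} = \frac{1}{259}$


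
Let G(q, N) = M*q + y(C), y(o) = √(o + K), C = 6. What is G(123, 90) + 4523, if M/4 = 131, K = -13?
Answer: 68975 + I*√7 ≈ 68975.0 + 2.6458*I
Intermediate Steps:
y(o) = √(-13 + o) (y(o) = √(o - 13) = √(-13 + o))
M = 524 (M = 4*131 = 524)
G(q, N) = 524*q + I*√7 (G(q, N) = 524*q + √(-13 + 6) = 524*q + √(-7) = 524*q + I*√7)
G(123, 90) + 4523 = (524*123 + I*√7) + 4523 = (64452 + I*√7) + 4523 = 68975 + I*√7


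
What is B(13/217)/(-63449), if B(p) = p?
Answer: -13/13768433 ≈ -9.4419e-7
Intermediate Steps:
B(13/217)/(-63449) = (13/217)/(-63449) = (13*(1/217))*(-1/63449) = (13/217)*(-1/63449) = -13/13768433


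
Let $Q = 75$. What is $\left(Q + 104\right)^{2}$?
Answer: $32041$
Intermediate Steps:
$\left(Q + 104\right)^{2} = \left(75 + 104\right)^{2} = 179^{2} = 32041$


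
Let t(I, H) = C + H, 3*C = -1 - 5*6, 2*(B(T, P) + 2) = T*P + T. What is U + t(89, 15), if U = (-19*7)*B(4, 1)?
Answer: -784/3 ≈ -261.33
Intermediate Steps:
B(T, P) = -2 + T/2 + P*T/2 (B(T, P) = -2 + (T*P + T)/2 = -2 + (P*T + T)/2 = -2 + (T + P*T)/2 = -2 + (T/2 + P*T/2) = -2 + T/2 + P*T/2)
C = -31/3 (C = (-1 - 5*6)/3 = (-1 - 30)/3 = (⅓)*(-31) = -31/3 ≈ -10.333)
t(I, H) = -31/3 + H
U = -266 (U = (-19*7)*(-2 + (½)*4 + (½)*1*4) = -133*(-2 + 2 + 2) = -133*2 = -266)
U + t(89, 15) = -266 + (-31/3 + 15) = -266 + 14/3 = -784/3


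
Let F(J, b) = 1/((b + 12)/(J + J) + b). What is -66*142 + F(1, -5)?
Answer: -28118/3 ≈ -9372.7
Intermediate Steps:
F(J, b) = 1/(b + (12 + b)/(2*J)) (F(J, b) = 1/((12 + b)/((2*J)) + b) = 1/((12 + b)*(1/(2*J)) + b) = 1/((12 + b)/(2*J) + b) = 1/(b + (12 + b)/(2*J)))
-66*142 + F(1, -5) = -66*142 + 2*1/(12 - 5 + 2*1*(-5)) = -9372 + 2*1/(12 - 5 - 10) = -9372 + 2*1/(-3) = -9372 + 2*1*(-1/3) = -9372 - 2/3 = -28118/3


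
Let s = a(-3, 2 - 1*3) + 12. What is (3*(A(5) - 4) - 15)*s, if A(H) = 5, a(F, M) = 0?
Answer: -144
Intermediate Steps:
s = 12 (s = 0 + 12 = 12)
(3*(A(5) - 4) - 15)*s = (3*(5 - 4) - 15)*12 = (3*1 - 15)*12 = (3 - 15)*12 = -12*12 = -144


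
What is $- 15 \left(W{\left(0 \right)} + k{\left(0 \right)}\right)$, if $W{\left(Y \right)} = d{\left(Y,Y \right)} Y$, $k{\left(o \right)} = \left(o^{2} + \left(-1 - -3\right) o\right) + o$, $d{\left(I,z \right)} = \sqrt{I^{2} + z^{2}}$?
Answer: $0$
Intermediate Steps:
$k{\left(o \right)} = o^{2} + 3 o$ ($k{\left(o \right)} = \left(o^{2} + \left(-1 + 3\right) o\right) + o = \left(o^{2} + 2 o\right) + o = o^{2} + 3 o$)
$W{\left(Y \right)} = Y \sqrt{2} \sqrt{Y^{2}}$ ($W{\left(Y \right)} = \sqrt{Y^{2} + Y^{2}} Y = \sqrt{2 Y^{2}} Y = \sqrt{2} \sqrt{Y^{2}} Y = Y \sqrt{2} \sqrt{Y^{2}}$)
$- 15 \left(W{\left(0 \right)} + k{\left(0 \right)}\right) = - 15 \left(0 \sqrt{2} \sqrt{0^{2}} + 0 \left(3 + 0\right)\right) = - 15 \left(0 \sqrt{2} \sqrt{0} + 0 \cdot 3\right) = - 15 \left(0 \sqrt{2} \cdot 0 + 0\right) = - 15 \left(0 + 0\right) = \left(-15\right) 0 = 0$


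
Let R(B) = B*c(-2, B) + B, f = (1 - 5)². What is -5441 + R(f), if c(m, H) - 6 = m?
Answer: -5361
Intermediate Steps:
f = 16 (f = (-4)² = 16)
c(m, H) = 6 + m
R(B) = 5*B (R(B) = B*(6 - 2) + B = B*4 + B = 4*B + B = 5*B)
-5441 + R(f) = -5441 + 5*16 = -5441 + 80 = -5361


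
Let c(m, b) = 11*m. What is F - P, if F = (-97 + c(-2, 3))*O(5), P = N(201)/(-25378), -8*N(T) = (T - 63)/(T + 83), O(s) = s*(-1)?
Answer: 17153497691/28829408 ≈ 595.00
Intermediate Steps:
O(s) = -s
N(T) = -(-63 + T)/(8*(83 + T)) (N(T) = -(T - 63)/(8*(T + 83)) = -(-63 + T)/(8*(83 + T)))
P = 69/28829408 (P = ((63 - 1*201)/(8*(83 + 201)))/(-25378) = ((⅛)*(63 - 201)/284)*(-1/25378) = ((⅛)*(1/284)*(-138))*(-1/25378) = -69/1136*(-1/25378) = 69/28829408 ≈ 2.3934e-6)
F = 595 (F = (-97 + 11*(-2))*(-1*5) = (-97 - 22)*(-5) = -119*(-5) = 595)
F - P = 595 - 1*69/28829408 = 595 - 69/28829408 = 17153497691/28829408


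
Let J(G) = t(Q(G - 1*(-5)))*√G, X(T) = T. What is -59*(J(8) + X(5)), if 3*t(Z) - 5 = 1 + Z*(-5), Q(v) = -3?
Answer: -295 - 826*√2 ≈ -1463.1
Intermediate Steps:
t(Z) = 2 - 5*Z/3 (t(Z) = 5/3 + (1 + Z*(-5))/3 = 5/3 + (1 - 5*Z)/3 = 5/3 + (⅓ - 5*Z/3) = 2 - 5*Z/3)
J(G) = 7*√G (J(G) = (2 - 5/3*(-3))*√G = (2 + 5)*√G = 7*√G)
-59*(J(8) + X(5)) = -59*(7*√8 + 5) = -59*(7*(2*√2) + 5) = -59*(14*√2 + 5) = -59*(5 + 14*√2) = -295 - 826*√2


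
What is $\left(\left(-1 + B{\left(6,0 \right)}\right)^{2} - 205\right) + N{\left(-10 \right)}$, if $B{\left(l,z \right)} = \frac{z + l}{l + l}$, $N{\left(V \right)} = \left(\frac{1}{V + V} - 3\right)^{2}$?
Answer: $- \frac{78179}{400} \approx -195.45$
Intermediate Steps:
$N{\left(V \right)} = \left(-3 + \frac{1}{2 V}\right)^{2}$ ($N{\left(V \right)} = \left(\frac{1}{2 V} - 3\right)^{2} = \left(-3 + \frac{1}{2 V}\right)^{2}$)
$B{\left(l,z \right)} = \frac{l + z}{2 l}$
$\left(\left(-1 + B{\left(6,0 \right)}\right)^{2} - 205\right) + N{\left(-10 \right)} = \left(\left(-1 + \frac{6 + 0}{2 \cdot 6}\right)^{2} - 205\right) + \frac{\left(-1 + 6 \left(-10\right)\right)^{2}}{4 \cdot 100} = \left(\left(-1 + \frac{1}{2} \cdot \frac{1}{6} \cdot 6\right)^{2} - 205\right) + \frac{1}{4} \cdot \frac{1}{100} \left(-1 - 60\right)^{2} = \left(\left(-1 + \frac{1}{2}\right)^{2} - 205\right) + \frac{1}{4} \cdot \frac{1}{100} \left(-61\right)^{2} = \left(\left(- \frac{1}{2}\right)^{2} - 205\right) + \frac{1}{4} \cdot \frac{1}{100} \cdot 3721 = \left(\frac{1}{4} - 205\right) + \frac{3721}{400} = - \frac{819}{4} + \frac{3721}{400} = - \frac{78179}{400}$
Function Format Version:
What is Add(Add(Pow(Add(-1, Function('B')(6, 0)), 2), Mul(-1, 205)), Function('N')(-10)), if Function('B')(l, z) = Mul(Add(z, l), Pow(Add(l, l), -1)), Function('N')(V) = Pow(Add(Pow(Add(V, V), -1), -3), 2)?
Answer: Rational(-78179, 400) ≈ -195.45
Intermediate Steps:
Function('N')(V) = Pow(Add(-3, Mul(Rational(1, 2), Pow(V, -1))), 2) (Function('N')(V) = Pow(Add(Pow(Mul(2, V), -1), -3), 2) = Pow(Add(Mul(Rational(1, 2), Pow(V, -1)), -3), 2) = Pow(Add(-3, Mul(Rational(1, 2), Pow(V, -1))), 2))
Function('B')(l, z) = Mul(Rational(1, 2), Pow(l, -1), Add(l, z)) (Function('B')(l, z) = Mul(Add(l, z), Pow(Mul(2, l), -1)) = Mul(Add(l, z), Mul(Rational(1, 2), Pow(l, -1))) = Mul(Rational(1, 2), Pow(l, -1), Add(l, z)))
Add(Add(Pow(Add(-1, Function('B')(6, 0)), 2), Mul(-1, 205)), Function('N')(-10)) = Add(Add(Pow(Add(-1, Mul(Rational(1, 2), Pow(6, -1), Add(6, 0))), 2), Mul(-1, 205)), Mul(Rational(1, 4), Pow(-10, -2), Pow(Add(-1, Mul(6, -10)), 2))) = Add(Add(Pow(Add(-1, Mul(Rational(1, 2), Rational(1, 6), 6)), 2), -205), Mul(Rational(1, 4), Rational(1, 100), Pow(Add(-1, -60), 2))) = Add(Add(Pow(Add(-1, Rational(1, 2)), 2), -205), Mul(Rational(1, 4), Rational(1, 100), Pow(-61, 2))) = Add(Add(Pow(Rational(-1, 2), 2), -205), Mul(Rational(1, 4), Rational(1, 100), 3721)) = Add(Add(Rational(1, 4), -205), Rational(3721, 400)) = Add(Rational(-819, 4), Rational(3721, 400)) = Rational(-78179, 400)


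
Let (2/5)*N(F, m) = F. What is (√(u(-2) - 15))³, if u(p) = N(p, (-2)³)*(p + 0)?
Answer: -5*I*√5 ≈ -11.18*I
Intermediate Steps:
N(F, m) = 5*F/2
u(p) = 5*p²/2 (u(p) = (5*p/2)*(p + 0) = (5*p/2)*p = 5*p²/2)
(√(u(-2) - 15))³ = (√((5/2)*(-2)² - 15))³ = (√((5/2)*4 - 15))³ = (√(10 - 15))³ = (√(-5))³ = (I*√5)³ = -5*I*√5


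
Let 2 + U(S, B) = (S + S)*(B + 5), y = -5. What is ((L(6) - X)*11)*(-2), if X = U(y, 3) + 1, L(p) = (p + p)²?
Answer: -4950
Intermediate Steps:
L(p) = 4*p² (L(p) = (2*p)² = 4*p²)
U(S, B) = -2 + 2*S*(5 + B) (U(S, B) = -2 + (S + S)*(B + 5) = -2 + (2*S)*(5 + B) = -2 + 2*S*(5 + B))
X = -81 (X = (-2 + 10*(-5) + 2*3*(-5)) + 1 = (-2 - 50 - 30) + 1 = -82 + 1 = -81)
((L(6) - X)*11)*(-2) = ((4*6² - 1*(-81))*11)*(-2) = ((4*36 + 81)*11)*(-2) = ((144 + 81)*11)*(-2) = (225*11)*(-2) = 2475*(-2) = -4950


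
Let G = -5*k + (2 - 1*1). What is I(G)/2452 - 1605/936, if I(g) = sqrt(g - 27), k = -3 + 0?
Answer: -535/312 + I*sqrt(11)/2452 ≈ -1.7147 + 0.0013526*I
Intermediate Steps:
k = -3
G = 16 (G = -5*(-3) + (2 - 1*1) = 15 + (2 - 1) = 15 + 1 = 16)
I(g) = sqrt(-27 + g)
I(G)/2452 - 1605/936 = sqrt(-27 + 16)/2452 - 1605/936 = sqrt(-11)*(1/2452) - 1605*1/936 = (I*sqrt(11))*(1/2452) - 535/312 = I*sqrt(11)/2452 - 535/312 = -535/312 + I*sqrt(11)/2452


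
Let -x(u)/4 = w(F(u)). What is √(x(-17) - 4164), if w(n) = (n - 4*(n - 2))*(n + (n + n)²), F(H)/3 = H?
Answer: 2*I*√1667874 ≈ 2582.9*I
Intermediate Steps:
F(H) = 3*H
w(n) = (8 - 3*n)*(n + 4*n²) (w(n) = (n - 4*(-2 + n))*(n + (2*n)²) = (n + (8 - 4*n))*(n + 4*n²) = (8 - 3*n)*(n + 4*n²))
x(u) = -12*u*(8 - 108*u² + 87*u) (x(u) = -4*3*u*(8 - 12*9*u² + 29*(3*u)) = -4*3*u*(8 - 108*u² + 87*u) = -12*u*(8 - 108*u² + 87*u))
√(x(-17) - 4164) = √(12*(-17)*(-8 - 87*(-17) + 108*(-17)²) - 4164) = √(12*(-17)*(-8 + 1479 + 108*289) - 4164) = √(12*(-17)*(-8 + 1479 + 31212) - 4164) = √(12*(-17)*32683 - 4164) = √(-6667332 - 4164) = √(-6671496) = 2*I*√1667874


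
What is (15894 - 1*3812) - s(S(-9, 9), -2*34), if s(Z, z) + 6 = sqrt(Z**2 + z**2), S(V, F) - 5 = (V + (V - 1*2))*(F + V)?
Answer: 12088 - sqrt(4649) ≈ 12020.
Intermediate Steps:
S(V, F) = 5 + (-2 + 2*V)*(F + V) (S(V, F) = 5 + (V + (V - 1*2))*(F + V) = 5 + (V + (V - 2))*(F + V) = 5 + (V + (-2 + V))*(F + V) = 5 + (-2 + 2*V)*(F + V))
s(Z, z) = -6 + sqrt(Z**2 + z**2)
(15894 - 1*3812) - s(S(-9, 9), -2*34) = (15894 - 1*3812) - (-6 + sqrt((5 - 2*9 - 2*(-9) + 2*(-9)**2 + 2*9*(-9))**2 + (-2*34)**2)) = (15894 - 3812) - (-6 + sqrt((5 - 18 + 18 + 2*81 - 162)**2 + (-68)**2)) = 12082 - (-6 + sqrt((5 - 18 + 18 + 162 - 162)**2 + 4624)) = 12082 - (-6 + sqrt(5**2 + 4624)) = 12082 - (-6 + sqrt(25 + 4624)) = 12082 - (-6 + sqrt(4649)) = 12082 + (6 - sqrt(4649)) = 12088 - sqrt(4649)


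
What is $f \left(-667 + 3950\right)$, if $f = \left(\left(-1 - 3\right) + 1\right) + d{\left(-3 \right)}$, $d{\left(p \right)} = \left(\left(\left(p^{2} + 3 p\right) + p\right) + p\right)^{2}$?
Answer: $108339$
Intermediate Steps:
$d{\left(p \right)} = \left(p^{2} + 5 p\right)^{2}$ ($d{\left(p \right)} = \left(\left(p^{2} + 4 p\right) + p\right)^{2} = \left(p^{2} + 5 p\right)^{2}$)
$f = 33$ ($f = \left(\left(-1 - 3\right) + 1\right) + \left(-3\right)^{2} \left(5 - 3\right)^{2} = \left(-4 + 1\right) + 9 \cdot 2^{2} = -3 + 9 \cdot 4 = -3 + 36 = 33$)
$f \left(-667 + 3950\right) = 33 \left(-667 + 3950\right) = 33 \cdot 3283 = 108339$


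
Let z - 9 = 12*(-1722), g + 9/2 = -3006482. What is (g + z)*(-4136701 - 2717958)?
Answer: 41500045454497/2 ≈ 2.0750e+13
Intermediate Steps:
g = -6012973/2 (g = -9/2 - 3006482 = -6012973/2 ≈ -3.0065e+6)
z = -20655 (z = 9 + 12*(-1722) = 9 - 20664 = -20655)
(g + z)*(-4136701 - 2717958) = (-6012973/2 - 20655)*(-4136701 - 2717958) = -6054283/2*(-6854659) = 41500045454497/2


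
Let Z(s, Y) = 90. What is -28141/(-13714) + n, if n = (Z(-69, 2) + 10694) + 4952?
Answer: 215831645/13714 ≈ 15738.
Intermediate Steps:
n = 15736 (n = (90 + 10694) + 4952 = 10784 + 4952 = 15736)
-28141/(-13714) + n = -28141/(-13714) + 15736 = -28141*(-1/13714) + 15736 = 28141/13714 + 15736 = 215831645/13714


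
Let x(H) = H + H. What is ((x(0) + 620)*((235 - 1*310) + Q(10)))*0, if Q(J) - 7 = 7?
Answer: 0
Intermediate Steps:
Q(J) = 14 (Q(J) = 7 + 7 = 14)
x(H) = 2*H
((x(0) + 620)*((235 - 1*310) + Q(10)))*0 = ((2*0 + 620)*((235 - 1*310) + 14))*0 = ((0 + 620)*((235 - 310) + 14))*0 = (620*(-75 + 14))*0 = (620*(-61))*0 = -37820*0 = 0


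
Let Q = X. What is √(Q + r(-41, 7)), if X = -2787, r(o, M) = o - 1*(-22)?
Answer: I*√2806 ≈ 52.972*I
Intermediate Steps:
r(o, M) = 22 + o (r(o, M) = o + 22 = 22 + o)
Q = -2787
√(Q + r(-41, 7)) = √(-2787 + (22 - 41)) = √(-2787 - 19) = √(-2806) = I*√2806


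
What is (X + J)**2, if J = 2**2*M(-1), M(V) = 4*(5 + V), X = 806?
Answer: 756900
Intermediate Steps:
M(V) = 20 + 4*V
J = 64 (J = 2**2*(20 + 4*(-1)) = 4*(20 - 4) = 4*16 = 64)
(X + J)**2 = (806 + 64)**2 = 870**2 = 756900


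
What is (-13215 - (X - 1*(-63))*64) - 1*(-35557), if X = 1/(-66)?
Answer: 604262/33 ≈ 18311.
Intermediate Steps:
X = -1/66 ≈ -0.015152
(-13215 - (X - 1*(-63))*64) - 1*(-35557) = (-13215 - (-1/66 - 1*(-63))*64) - 1*(-35557) = (-13215 - (-1/66 + 63)*64) + 35557 = (-13215 - 4157*64/66) + 35557 = (-13215 - 1*133024/33) + 35557 = (-13215 - 133024/33) + 35557 = -569119/33 + 35557 = 604262/33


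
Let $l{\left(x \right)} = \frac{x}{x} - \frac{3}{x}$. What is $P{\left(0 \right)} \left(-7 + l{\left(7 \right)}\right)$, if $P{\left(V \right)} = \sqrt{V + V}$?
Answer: $0$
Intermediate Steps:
$l{\left(x \right)} = 1 - \frac{3}{x}$
$P{\left(V \right)} = \sqrt{2} \sqrt{V}$ ($P{\left(V \right)} = \sqrt{2 V} = \sqrt{2} \sqrt{V}$)
$P{\left(0 \right)} \left(-7 + l{\left(7 \right)}\right) = \sqrt{2} \sqrt{0} \left(-7 + \frac{-3 + 7}{7}\right) = \sqrt{2} \cdot 0 \left(-7 + \frac{1}{7} \cdot 4\right) = 0 \left(-7 + \frac{4}{7}\right) = 0 \left(- \frac{45}{7}\right) = 0$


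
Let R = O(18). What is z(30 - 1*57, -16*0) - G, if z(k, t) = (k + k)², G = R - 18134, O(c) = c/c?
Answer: 21049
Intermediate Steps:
O(c) = 1
R = 1
G = -18133 (G = 1 - 18134 = -18133)
z(k, t) = 4*k² (z(k, t) = (2*k)² = 4*k²)
z(30 - 1*57, -16*0) - G = 4*(30 - 1*57)² - 1*(-18133) = 4*(30 - 57)² + 18133 = 4*(-27)² + 18133 = 4*729 + 18133 = 2916 + 18133 = 21049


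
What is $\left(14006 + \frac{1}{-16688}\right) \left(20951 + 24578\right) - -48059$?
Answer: $\frac{10642392018775}{16688} \approx 6.3773 \cdot 10^{8}$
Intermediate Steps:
$\left(14006 + \frac{1}{-16688}\right) \left(20951 + 24578\right) - -48059 = \left(14006 - \frac{1}{16688}\right) 45529 + 48059 = \frac{233732127}{16688} \cdot 45529 + 48059 = \frac{10641590010183}{16688} + 48059 = \frac{10642392018775}{16688}$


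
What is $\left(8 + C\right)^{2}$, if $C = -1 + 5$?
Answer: $144$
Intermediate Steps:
$C = 4$
$\left(8 + C\right)^{2} = \left(8 + 4\right)^{2} = 12^{2} = 144$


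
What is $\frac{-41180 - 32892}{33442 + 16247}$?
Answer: $- \frac{74072}{49689} \approx -1.4907$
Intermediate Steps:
$\frac{-41180 - 32892}{33442 + 16247} = - \frac{74072}{49689}$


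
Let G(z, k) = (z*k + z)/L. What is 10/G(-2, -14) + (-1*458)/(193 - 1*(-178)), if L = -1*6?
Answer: -17084/4823 ≈ -3.5422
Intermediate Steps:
L = -6
G(z, k) = -z/6 - k*z/6 (G(z, k) = (z*k + z)/(-6) = (k*z + z)*(-⅙) = (z + k*z)*(-⅙) = -z/6 - k*z/6)
10/G(-2, -14) + (-1*458)/(193 - 1*(-178)) = 10/((-⅙*(-2)*(1 - 14))) + (-1*458)/(193 - 1*(-178)) = 10/((-⅙*(-2)*(-13))) - 458/(193 + 178) = 10/(-13/3) - 458/371 = 10*(-3/13) - 458*1/371 = -30/13 - 458/371 = -17084/4823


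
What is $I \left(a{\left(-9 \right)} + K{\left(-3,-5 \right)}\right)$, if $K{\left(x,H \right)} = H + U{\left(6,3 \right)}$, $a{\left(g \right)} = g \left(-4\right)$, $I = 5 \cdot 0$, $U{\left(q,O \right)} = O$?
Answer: $0$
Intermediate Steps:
$I = 0$
$a{\left(g \right)} = - 4 g$
$K{\left(x,H \right)} = 3 + H$ ($K{\left(x,H \right)} = H + 3 = 3 + H$)
$I \left(a{\left(-9 \right)} + K{\left(-3,-5 \right)}\right) = 0 \left(\left(-4\right) \left(-9\right) + \left(3 - 5\right)\right) = 0 \left(36 - 2\right) = 0 \cdot 34 = 0$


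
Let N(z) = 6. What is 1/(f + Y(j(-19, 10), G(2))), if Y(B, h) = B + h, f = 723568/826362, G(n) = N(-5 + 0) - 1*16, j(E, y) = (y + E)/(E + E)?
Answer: -15700878/139542359 ≈ -0.11252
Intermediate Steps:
j(E, y) = (E + y)/(2*E) (j(E, y) = (E + y)/((2*E)) = (E + y)*(1/(2*E)) = (E + y)/(2*E))
G(n) = -10 (G(n) = 6 - 1*16 = 6 - 16 = -10)
f = 361784/413181 (f = 723568*(1/826362) = 361784/413181 ≈ 0.87561)
1/(f + Y(j(-19, 10), G(2))) = 1/(361784/413181 + ((½)*(-19 + 10)/(-19) - 10)) = 1/(361784/413181 + ((½)*(-1/19)*(-9) - 10)) = 1/(361784/413181 + (9/38 - 10)) = 1/(361784/413181 - 371/38) = 1/(-139542359/15700878) = -15700878/139542359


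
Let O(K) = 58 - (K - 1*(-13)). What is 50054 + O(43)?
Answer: 50056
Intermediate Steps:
O(K) = 45 - K (O(K) = 58 - (K + 13) = 58 - (13 + K) = 58 + (-13 - K) = 45 - K)
50054 + O(43) = 50054 + (45 - 1*43) = 50054 + (45 - 43) = 50054 + 2 = 50056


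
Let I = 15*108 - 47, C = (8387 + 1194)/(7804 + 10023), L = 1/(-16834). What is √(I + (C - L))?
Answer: √141712536889058155810/300099718 ≈ 39.668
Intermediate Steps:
L = -1/16834 ≈ -5.9404e-5
C = 9581/17827 ≈ 0.53744
I = 1573 (I = 1620 - 47 = 1573)
√(I + (C - L)) = √(1573 + (9581/17827 - 1*(-1/16834))) = √(1573 + (9581/17827 + 1/16834)) = √(1573 + 161304381/300099718) = √(472218160795/300099718) = √141712536889058155810/300099718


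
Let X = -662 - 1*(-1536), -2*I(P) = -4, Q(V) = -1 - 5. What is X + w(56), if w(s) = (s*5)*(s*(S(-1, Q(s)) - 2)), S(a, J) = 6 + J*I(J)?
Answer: -124566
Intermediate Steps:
Q(V) = -6
I(P) = 2 (I(P) = -½*(-4) = 2)
S(a, J) = 6 + 2*J (S(a, J) = 6 + J*2 = 6 + 2*J)
w(s) = -40*s² (w(s) = (s*5)*(s*((6 + 2*(-6)) - 2)) = (5*s)*(s*((6 - 12) - 2)) = (5*s)*(s*(-6 - 2)) = (5*s)*(s*(-8)) = (5*s)*(-8*s) = -40*s²)
X = 874 (X = -662 + 1536 = 874)
X + w(56) = 874 - 40*56² = 874 - 40*3136 = 874 - 125440 = -124566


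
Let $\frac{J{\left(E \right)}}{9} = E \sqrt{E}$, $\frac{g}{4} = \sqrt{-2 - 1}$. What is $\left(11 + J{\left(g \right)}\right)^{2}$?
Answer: $\left(11 + 72 \cdot 3^{\frac{3}{4}} i^{\frac{3}{2}}\right)^{2} \approx -2432.2 - 24384.0 i$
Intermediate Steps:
$g = 4 i \sqrt{3}$ ($g = 4 \sqrt{-2 - 1} = 4 \sqrt{-3} = 4 i \sqrt{3} \approx 6.9282 i$)
$J{\left(E \right)} = 9 E^{\frac{3}{2}}$ ($J{\left(E \right)} = 9 E \sqrt{E} = 9 E^{\frac{3}{2}}$)
$\left(11 + J{\left(g \right)}\right)^{2} = \left(11 + 9 \left(4 i \sqrt{3}\right)^{\frac{3}{2}}\right)^{2} = \left(11 + 9 \cdot 8 \cdot 3^{\frac{3}{4}} i^{\frac{3}{2}}\right)^{2} = \left(11 + 72 \cdot 3^{\frac{3}{4}} i^{\frac{3}{2}}\right)^{2}$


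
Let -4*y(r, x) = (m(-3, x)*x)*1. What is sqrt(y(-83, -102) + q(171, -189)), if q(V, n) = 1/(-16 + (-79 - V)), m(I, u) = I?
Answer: 5*I*sqrt(54131)/133 ≈ 8.7466*I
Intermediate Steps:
q(V, n) = 1/(-95 - V)
y(r, x) = 3*x/4 (y(r, x) = -(-3*x)/4 = -(-3)*x/4 = 3*x/4)
sqrt(y(-83, -102) + q(171, -189)) = sqrt((3/4)*(-102) - 1/(95 + 171)) = sqrt(-153/2 - 1/266) = sqrt(-10175/133) = 5*I*sqrt(54131)/133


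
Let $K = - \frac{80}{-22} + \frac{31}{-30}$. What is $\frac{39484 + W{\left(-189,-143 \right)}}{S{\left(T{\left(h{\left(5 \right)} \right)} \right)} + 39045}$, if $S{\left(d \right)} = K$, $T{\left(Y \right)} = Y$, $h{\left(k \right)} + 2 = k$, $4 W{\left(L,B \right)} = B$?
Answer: $\frac{26035845}{25771418} \approx 1.0103$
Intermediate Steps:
$W{\left(L,B \right)} = \frac{B}{4}$
$h{\left(k \right)} = -2 + k$
$K = \frac{859}{330}$ ($K = \left(-80\right) \left(- \frac{1}{22}\right) + 31 \left(- \frac{1}{30}\right) = \frac{40}{11} - \frac{31}{30} = \frac{859}{330} \approx 2.603$)
$S{\left(d \right)} = \frac{859}{330}$
$\frac{39484 + W{\left(-189,-143 \right)}}{S{\left(T{\left(h{\left(5 \right)} \right)} \right)} + 39045} = \frac{39484 + \frac{1}{4} \left(-143\right)}{\frac{859}{330} + 39045} = \frac{39484 - \frac{143}{4}}{\frac{12885709}{330}} = \frac{157793}{4} \cdot \frac{330}{12885709} = \frac{26035845}{25771418}$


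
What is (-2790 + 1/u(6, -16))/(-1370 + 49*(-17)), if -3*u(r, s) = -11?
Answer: 30687/24233 ≈ 1.2663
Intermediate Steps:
u(r, s) = 11/3 (u(r, s) = -1/3*(-11) = 11/3)
(-2790 + 1/u(6, -16))/(-1370 + 49*(-17)) = (-2790 + 1/(11/3))/(-1370 + 49*(-17)) = (-2790 + 3/11)/(-1370 - 833) = -30687/11/(-2203) = -30687/11*(-1/2203) = 30687/24233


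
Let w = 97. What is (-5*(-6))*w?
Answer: 2910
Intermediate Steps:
(-5*(-6))*w = -5*(-6)*97 = 30*97 = 2910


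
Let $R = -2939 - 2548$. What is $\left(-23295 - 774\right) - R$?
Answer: $-18582$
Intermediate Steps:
$R = -5487$ ($R = -2939 - 2548 = -5487$)
$\left(-23295 - 774\right) - R = \left(-23295 - 774\right) - -5487 = \left(-23295 - 774\right) + 5487 = -24069 + 5487 = -18582$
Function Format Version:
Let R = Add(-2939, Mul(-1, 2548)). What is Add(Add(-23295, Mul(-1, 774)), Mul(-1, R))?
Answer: -18582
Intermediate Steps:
R = -5487 (R = Add(-2939, -2548) = -5487)
Add(Add(-23295, Mul(-1, 774)), Mul(-1, R)) = Add(Add(-23295, Mul(-1, 774)), Mul(-1, -5487)) = Add(Add(-23295, -774), 5487) = Add(-24069, 5487) = -18582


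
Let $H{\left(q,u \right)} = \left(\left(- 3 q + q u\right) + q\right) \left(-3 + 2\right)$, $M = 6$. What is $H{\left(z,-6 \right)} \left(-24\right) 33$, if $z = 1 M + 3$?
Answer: $-57024$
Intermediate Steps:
$z = 9$ ($z = 1 \cdot 6 + 3 = 6 + 3 = 9$)
$H{\left(q,u \right)} = 2 q - q u$ ($H{\left(q,u \right)} = \left(- 2 q + q u\right) \left(-1\right) = 2 q - q u$)
$H{\left(z,-6 \right)} \left(-24\right) 33 = 9 \left(2 - -6\right) \left(-24\right) 33 = 9 \left(2 + 6\right) \left(-24\right) 33 = 9 \cdot 8 \left(-24\right) 33 = 72 \left(-24\right) 33 = \left(-1728\right) 33 = -57024$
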